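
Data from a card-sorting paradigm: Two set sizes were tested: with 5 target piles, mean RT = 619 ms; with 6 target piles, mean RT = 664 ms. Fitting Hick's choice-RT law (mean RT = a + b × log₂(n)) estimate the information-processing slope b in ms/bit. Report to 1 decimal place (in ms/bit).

The slope on a log₂ axis is (664 − 619) / (2.5850 − 2.3219) = 171.080 ms/bit.

171.1 ms/bit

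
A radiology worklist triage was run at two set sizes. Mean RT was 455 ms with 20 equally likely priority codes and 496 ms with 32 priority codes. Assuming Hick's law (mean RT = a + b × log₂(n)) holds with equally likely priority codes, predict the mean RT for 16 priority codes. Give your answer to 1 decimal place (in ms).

RT is linear in log₂ n, so two points fix the line:
  b = (496 − 455) / (log₂ 32 − log₂ 20) = 41 / (5 − 4.3219) = 60.466 ms/bit
  a = 455 − 60.466 × 4.3219 = 193.672 ms
Then RT(16) = 193.672 + 60.466 × log₂ 16 = 193.672 + 60.466 × 4 ≈ 435.534 ms.

435.5 ms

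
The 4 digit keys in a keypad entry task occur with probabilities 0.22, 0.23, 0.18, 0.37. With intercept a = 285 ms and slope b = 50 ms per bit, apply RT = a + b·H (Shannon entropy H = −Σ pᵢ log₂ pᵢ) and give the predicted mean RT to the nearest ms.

Entropy contributions −pᵢ log₂ pᵢ: 0.4806, 0.4877, 0.4453, 0.5307; sum H = 1.9443 bits.
RT = a + bH = 285 + 50·1.9443 = 382.21 ms.

382 ms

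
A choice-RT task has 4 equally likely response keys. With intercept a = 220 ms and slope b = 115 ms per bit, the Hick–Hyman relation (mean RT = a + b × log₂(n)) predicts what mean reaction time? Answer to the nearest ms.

log₂(4) = 2 bits, so RT = 220 + 115 × 2 ≈ 450.000 ms.

450 ms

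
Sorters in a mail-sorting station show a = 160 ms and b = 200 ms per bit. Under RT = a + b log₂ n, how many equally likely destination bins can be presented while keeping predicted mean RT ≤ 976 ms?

Information budget: (976 − 160)/200 = 4.0800 bits, so n ≤ 2^4.0800 = 16.912 → at most 16.

16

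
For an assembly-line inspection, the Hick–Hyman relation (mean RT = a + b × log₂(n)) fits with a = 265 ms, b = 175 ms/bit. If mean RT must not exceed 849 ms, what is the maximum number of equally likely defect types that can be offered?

175·log₂ n ≤ 849 − 265 = 584, giving log₂ n ≤ 3.3371 and n ≤ 10.106. The largest whole number is 10.

10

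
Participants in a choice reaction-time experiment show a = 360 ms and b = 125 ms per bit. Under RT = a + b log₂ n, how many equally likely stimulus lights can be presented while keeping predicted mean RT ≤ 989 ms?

32

Information budget: (989 − 360)/125 = 5.0320 bits, so n ≤ 2^5.0320 = 32.718 → at most 32.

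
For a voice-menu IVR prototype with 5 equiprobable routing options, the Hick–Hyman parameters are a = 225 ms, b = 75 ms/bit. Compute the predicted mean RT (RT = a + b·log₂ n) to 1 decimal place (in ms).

399.1 ms

log₂(5) = 2.3219 bits, so RT = 225 + 75 × 2.3219 ≈ 399.145 ms.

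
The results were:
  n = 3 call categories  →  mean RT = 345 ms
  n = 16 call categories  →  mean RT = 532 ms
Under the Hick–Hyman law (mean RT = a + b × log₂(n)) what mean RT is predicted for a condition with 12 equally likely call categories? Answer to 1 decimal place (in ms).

With log₂ n on the abscissa the relation is linear; from the two conditions:
  b = (532 − 345) / (log₂ 16 − log₂ 3) = 187 / (4 − 1.5850) = 77.432 ms/bit
  a = 345 − 77.432 × 1.5850 = 222.274 ms
Then RT(12) = 222.274 + 77.432 × log₂ 12 = 222.274 + 77.432 × 3.5850 ≈ 499.863 ms.

499.9 ms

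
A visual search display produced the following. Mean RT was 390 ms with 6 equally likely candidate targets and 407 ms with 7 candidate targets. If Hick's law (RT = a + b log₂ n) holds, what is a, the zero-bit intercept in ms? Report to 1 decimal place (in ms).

192.4 ms

The slope on a log₂ axis is (407 − 390) / (2.8074 − 2.5850) = 76.441 ms/bit.
a = RT₁ − b·log₂ n₁ = 390 − 76.441 × 2.5850 = 192.402 ms.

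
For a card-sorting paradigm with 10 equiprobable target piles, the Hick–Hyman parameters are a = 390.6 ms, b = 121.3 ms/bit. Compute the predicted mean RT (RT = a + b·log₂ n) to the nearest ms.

794 ms

log₂(10) = 3.3219 bits, so RT = 390.6 + 121.3 × 3.3219 ≈ 793.550 ms.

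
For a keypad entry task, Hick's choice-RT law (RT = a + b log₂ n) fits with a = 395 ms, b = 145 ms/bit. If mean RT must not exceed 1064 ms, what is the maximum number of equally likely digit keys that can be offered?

Set 395 + 145·log₂ n ≤ 1064 → log₂ n ≤ (1064 − 395)/145 = 4.6138.
So n ≤ 2^4.6138 = 24.484; the largest integer n is 24.

24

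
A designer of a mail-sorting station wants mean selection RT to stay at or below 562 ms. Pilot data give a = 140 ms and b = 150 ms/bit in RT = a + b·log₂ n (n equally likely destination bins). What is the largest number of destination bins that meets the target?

7

Set 140 + 150·log₂ n ≤ 562 → log₂ n ≤ (562 − 140)/150 = 2.8133.
So n ≤ 2^2.8133 = 7.029; the largest integer n is 7.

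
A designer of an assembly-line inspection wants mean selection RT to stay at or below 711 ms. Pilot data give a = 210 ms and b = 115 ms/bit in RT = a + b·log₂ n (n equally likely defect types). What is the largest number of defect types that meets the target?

Set 210 + 115·log₂ n ≤ 711 → log₂ n ≤ (711 − 210)/115 = 4.3565.
So n ≤ 2^4.3565 = 20.485; the largest integer n is 20.

20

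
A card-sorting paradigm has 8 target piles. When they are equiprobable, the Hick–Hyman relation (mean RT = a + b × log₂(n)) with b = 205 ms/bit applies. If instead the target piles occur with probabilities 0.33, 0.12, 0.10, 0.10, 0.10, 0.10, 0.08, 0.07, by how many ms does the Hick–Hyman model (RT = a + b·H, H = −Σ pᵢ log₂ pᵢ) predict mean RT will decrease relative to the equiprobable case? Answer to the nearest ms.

Equiprobable entropy H₀ = log₂ 8 = 3.0000 bits.
Skewed entropy H = −Σ pᵢ log₂ pᵢ = 2.7837 bits.
ΔRT = b·(H₀ − H) = 205 × 0.2163 = 44.34 ms.

44 ms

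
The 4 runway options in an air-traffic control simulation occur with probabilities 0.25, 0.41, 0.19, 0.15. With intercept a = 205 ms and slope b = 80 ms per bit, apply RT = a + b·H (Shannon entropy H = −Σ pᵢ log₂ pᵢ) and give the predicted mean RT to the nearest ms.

356 ms

H = 0.25·log₂(1/0.25) + 0.41·log₂(1/0.41) + 0.19·log₂(1/0.19) + 0.15·log₂(1/0.15) = 1.8932 bits.
RT = 205 + 80 × 1.8932 = 356.45 ms.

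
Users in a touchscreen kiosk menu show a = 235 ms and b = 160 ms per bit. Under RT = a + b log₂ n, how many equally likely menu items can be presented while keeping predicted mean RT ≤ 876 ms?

Information budget: (876 − 235)/160 = 4.0062 bits, so n ≤ 2^4.0062 = 16.069 → at most 16.

16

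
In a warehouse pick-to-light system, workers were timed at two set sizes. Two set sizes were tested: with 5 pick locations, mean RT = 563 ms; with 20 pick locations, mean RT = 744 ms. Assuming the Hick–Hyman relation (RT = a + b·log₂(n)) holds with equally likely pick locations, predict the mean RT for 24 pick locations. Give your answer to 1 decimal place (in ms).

Fit slope and intercept:
  b = (744 − 563) / (log₂ 20 − log₂ 5) = 181 / (4.3219 − 2.3219) = 90.500 ms/bit
  a = 563 − 90.500 × 2.3219 = 352.866 ms
Then RT(24) = 352.866 + 90.500 × log₂ 24 = 352.866 + 90.500 × 4.5850 ≈ 767.805 ms.

767.8 ms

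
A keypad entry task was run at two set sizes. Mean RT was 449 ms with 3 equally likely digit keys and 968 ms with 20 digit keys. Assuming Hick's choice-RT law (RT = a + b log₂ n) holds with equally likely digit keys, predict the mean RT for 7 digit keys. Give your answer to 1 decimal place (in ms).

680.8 ms

RT is linear in log₂ n, so two points fix the line:
  b = (968 − 449) / (log₂ 20 − log₂ 3) = 519 / (4.3219 − 1.5850) = 189.626 ms/bit
  a = 449 − 189.626 × 1.5850 = 148.450 ms
Then RT(7) = 148.450 + 189.626 × log₂ 7 = 148.450 + 189.626 × 2.8074 ≈ 680.797 ms.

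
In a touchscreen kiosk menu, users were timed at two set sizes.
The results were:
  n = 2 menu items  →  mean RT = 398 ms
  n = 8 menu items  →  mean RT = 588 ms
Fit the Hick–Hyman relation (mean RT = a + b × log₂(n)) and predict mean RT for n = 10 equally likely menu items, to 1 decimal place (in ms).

RT is linear in log₂ n, so two points fix the line:
  b = (588 − 398) / (log₂ 8 − log₂ 2) = 190 / (3 − 1) = 95.000 ms/bit
  a = 398 − 95.000 × 1 = 303.000 ms
Then RT(10) = 303.000 + 95.000 × log₂ 10 = 303.000 + 95.000 × 3.3219 ≈ 618.583 ms.

618.6 ms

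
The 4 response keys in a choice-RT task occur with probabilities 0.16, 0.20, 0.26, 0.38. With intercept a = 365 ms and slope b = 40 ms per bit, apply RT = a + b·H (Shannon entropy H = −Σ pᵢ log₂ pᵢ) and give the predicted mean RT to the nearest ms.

Entropy contributions −pᵢ log₂ pᵢ: 0.4230, 0.4644, 0.5053, 0.5305; sum H = 1.9231 bits.
RT = a + bH = 365 + 40·1.9231 = 441.93 ms.

442 ms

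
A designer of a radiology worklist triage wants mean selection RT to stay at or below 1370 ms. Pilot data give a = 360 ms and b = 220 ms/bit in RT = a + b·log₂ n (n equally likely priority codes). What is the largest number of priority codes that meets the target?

24

Information budget: (1370 − 360)/220 = 4.5909 bits, so n ≤ 2^4.5909 = 24.099 → at most 24.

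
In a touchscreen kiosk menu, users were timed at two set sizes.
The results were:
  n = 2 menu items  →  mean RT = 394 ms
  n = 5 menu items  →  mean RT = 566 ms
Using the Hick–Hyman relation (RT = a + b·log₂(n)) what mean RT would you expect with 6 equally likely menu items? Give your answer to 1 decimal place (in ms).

RT is linear in log₂ n, so two points fix the line:
  b = (566 − 394) / (log₂ 5 − log₂ 2) = 172 / (2.3219 − 1) = 130.113 ms/bit
  a = 394 − 130.113 × 1 = 263.887 ms
Then RT(6) = 263.887 + 130.113 × log₂ 6 = 263.887 + 130.113 × 2.5850 ≈ 600.224 ms.

600.2 ms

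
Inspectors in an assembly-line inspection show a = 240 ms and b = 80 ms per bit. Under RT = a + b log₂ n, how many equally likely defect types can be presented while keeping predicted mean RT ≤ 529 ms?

12

80·log₂ n ≤ 529 − 240 = 289, giving log₂ n ≤ 3.6125 and n ≤ 12.231. The largest whole number is 12.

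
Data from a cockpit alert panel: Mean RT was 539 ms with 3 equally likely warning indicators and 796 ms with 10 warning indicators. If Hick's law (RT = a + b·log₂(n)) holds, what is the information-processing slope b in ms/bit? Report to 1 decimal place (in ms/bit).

148.0 ms/bit

b = (RT₂ − RT₁)/(log₂ n₂ − log₂ n₁) = (796 − 539)/(3.3219 − 1.5850) = 147.959 ms/bit.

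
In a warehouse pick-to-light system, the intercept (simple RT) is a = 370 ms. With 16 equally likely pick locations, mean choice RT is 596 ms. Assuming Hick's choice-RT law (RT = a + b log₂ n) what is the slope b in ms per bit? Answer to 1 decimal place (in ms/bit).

b = (596 − 370) / log₂(16) = 226 / 4 = 56.500 ms/bit.

56.5 ms/bit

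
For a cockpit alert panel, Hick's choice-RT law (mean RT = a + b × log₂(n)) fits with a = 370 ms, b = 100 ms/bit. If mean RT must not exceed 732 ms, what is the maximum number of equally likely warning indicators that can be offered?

Set 370 + 100·log₂ n ≤ 732 → log₂ n ≤ (732 − 370)/100 = 3.6200.
So n ≤ 2^3.6200 = 12.295; the largest integer n is 12.

12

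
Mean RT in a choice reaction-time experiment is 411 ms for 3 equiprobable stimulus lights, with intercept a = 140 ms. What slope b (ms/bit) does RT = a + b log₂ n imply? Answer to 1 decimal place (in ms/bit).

log₂(3) = 1.5850 bits.
b = (RT − a)/log₂ n = (411 − 140) / 1.5850 = 170.982 ms/bit.

171.0 ms/bit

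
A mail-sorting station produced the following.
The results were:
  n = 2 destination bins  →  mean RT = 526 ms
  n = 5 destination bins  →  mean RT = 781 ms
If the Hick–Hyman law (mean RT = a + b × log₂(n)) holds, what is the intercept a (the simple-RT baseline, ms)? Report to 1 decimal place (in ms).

b = (RT₂ − RT₁)/(log₂ n₂ − log₂ n₁) = (781 − 526)/(2.3219 − 1) = 192.900 ms/bit.
a = RT₁ − b·log₂ n₁ = 526 − 192.900 × 1 = 333.100 ms.

333.1 ms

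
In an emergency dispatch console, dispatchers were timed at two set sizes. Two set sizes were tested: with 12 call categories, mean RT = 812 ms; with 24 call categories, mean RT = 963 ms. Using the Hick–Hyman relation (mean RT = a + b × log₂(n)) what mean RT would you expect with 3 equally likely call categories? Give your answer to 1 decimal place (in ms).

With log₂ n on the abscissa the relation is linear; from the two conditions:
  b = (963 − 812) / (log₂ 24 − log₂ 12) = 151 / (4.5850 − 3.5850) = 151.000 ms/bit
  a = 812 − 151.000 × 3.5850 = 270.671 ms
Then RT(3) = 270.671 + 151.000 × log₂ 3 = 270.671 + 151.000 × 1.5850 ≈ 510.000 ms.

510.0 ms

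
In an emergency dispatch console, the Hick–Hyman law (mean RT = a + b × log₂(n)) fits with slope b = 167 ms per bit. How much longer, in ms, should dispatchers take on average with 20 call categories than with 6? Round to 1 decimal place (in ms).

Only the slope matters, since a is common to both: ΔRT = b·log₂(n₂/n₁).
log₂(20) − log₂(6) = 4.3219 − 2.5850 = 1.7370.
ΔRT = 167 × 1.7370 = 290.073 ms.

290.1 ms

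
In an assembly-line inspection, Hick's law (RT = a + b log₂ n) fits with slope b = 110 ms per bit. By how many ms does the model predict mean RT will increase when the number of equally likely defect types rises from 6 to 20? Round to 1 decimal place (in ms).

191.1 ms

ΔRT = (a + b log₂ n₂) − (a + b log₂ n₁) = b·(log₂ n₂ − log₂ n₁).
log₂(20) − log₂(6) = 4.3219 − 2.5850 = 1.7370.
ΔRT = 110 × 1.7370 = 191.066 ms.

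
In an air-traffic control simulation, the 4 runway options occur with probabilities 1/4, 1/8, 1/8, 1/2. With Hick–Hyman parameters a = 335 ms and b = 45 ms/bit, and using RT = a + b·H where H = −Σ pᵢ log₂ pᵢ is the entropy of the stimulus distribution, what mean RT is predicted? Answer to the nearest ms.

Each term −pᵢ log₂ pᵢ: 0.25·2 + 0.125·3 + 0.125·3 + 0.5·1; summed, H = 1.750 bits.
Mean RT = a + bH = 335 + 45·1.750 = 413.75 ms.

414 ms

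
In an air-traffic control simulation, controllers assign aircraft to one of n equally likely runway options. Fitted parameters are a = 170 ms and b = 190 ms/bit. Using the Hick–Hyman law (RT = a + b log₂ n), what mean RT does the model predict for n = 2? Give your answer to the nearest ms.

log₂(2) = 1 bits, so RT = 170 + 190 × 1 ≈ 360.000 ms.

360 ms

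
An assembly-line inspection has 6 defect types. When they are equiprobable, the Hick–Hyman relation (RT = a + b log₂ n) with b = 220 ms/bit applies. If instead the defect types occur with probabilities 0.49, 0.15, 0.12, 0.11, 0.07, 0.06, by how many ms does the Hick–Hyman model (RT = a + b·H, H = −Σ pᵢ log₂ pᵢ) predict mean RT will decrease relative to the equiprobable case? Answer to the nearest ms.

97 ms

The RT saving is b·ΔH. Equiprobable H₀ = log₂(6) = 2.5850 bits; with the given probabilities H = 2.1443 bits.
b·(H₀ − H) = 220 × (2.5850 − 2.1443) = 96.95 ms.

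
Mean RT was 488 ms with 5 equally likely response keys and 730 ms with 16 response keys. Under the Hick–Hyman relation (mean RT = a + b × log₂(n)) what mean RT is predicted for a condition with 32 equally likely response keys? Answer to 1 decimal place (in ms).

Solve the two-equation system in a and b:
  b = (730 − 488) / (log₂ 16 − log₂ 5) = 242 / (4 − 2.3219) = 144.213 ms/bit
  a = 488 − 144.213 × 2.3219 = 153.147 ms
Then RT(32) = 153.147 + 144.213 × log₂ 32 = 153.147 + 144.213 × 5 ≈ 874.213 ms.

874.2 ms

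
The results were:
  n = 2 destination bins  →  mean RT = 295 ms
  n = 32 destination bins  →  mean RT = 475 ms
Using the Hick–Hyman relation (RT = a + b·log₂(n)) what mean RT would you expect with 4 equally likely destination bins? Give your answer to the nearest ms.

With log₂ n on the abscissa the relation is linear; from the two conditions:
  b = (475 − 295) / (log₂ 32 − log₂ 2) = 180 / (5 − 1) = 45 ms/bit
  a = 295 − 45 × 1 = 250 ms
Then RT(4) = 250 + 45 × log₂ 4 = 250 + 45 × 2 ≈ 340.000 ms.

340 ms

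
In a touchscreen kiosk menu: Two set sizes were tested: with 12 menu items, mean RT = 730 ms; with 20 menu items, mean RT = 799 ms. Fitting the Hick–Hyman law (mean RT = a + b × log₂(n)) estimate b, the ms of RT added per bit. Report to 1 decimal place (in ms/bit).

93.6 ms/bit

The slope on a log₂ axis is (799 − 730) / (4.3219 − 3.5850) = 93.627 ms/bit.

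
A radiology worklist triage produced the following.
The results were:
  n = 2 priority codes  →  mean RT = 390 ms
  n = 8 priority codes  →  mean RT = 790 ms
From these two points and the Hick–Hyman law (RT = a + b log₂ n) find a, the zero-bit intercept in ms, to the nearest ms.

190 ms

Slope: b = (790 − 390) / (log₂ 8 − log₂ 2) = 400/2.0000 = 200 ms/bit.
a = RT₁ − b·log₂ n₁ = 390 − 200 × 1 = 190.000 ms.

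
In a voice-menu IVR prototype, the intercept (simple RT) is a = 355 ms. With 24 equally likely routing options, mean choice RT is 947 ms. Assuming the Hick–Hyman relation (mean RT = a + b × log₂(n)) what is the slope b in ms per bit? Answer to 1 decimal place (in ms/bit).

129.1 ms/bit

24 alternatives carry log₂ 24 = 4.5850 bits; the choice cost is 947 − 355 = 592 ms, so b = 592/4.5850 = 129.118 ms/bit.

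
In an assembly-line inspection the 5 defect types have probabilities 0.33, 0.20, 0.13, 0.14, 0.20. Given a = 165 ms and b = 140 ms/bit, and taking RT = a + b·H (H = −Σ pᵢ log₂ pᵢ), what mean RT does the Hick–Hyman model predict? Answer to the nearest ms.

H = 0.33·log₂(1/0.33) + 0.20·log₂(1/0.20) + 0.13·log₂(1/0.13) + 0.14·log₂(1/0.14) + 0.20·log₂(1/0.20) = 2.2363 bits.
RT = 165 + 140 × 2.2363 = 478.09 ms.

478 ms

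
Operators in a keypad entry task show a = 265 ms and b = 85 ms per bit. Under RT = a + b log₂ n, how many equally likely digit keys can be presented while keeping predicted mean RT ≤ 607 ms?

85·log₂ n ≤ 607 − 265 = 342, giving log₂ n ≤ 4.0235 and n ≤ 16.263. The largest whole number is 16.

16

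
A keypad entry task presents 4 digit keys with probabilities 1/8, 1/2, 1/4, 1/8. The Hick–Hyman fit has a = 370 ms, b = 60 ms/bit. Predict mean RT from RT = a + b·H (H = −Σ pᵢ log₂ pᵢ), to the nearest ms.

H = −Σ pᵢ log₂ pᵢ = 0.125·3 + 0.5·1 + 0.25·2 + 0.125·3 = 1.750 bits.
RT = 370 + 60 × 1.750 = 475.00 ms.

475 ms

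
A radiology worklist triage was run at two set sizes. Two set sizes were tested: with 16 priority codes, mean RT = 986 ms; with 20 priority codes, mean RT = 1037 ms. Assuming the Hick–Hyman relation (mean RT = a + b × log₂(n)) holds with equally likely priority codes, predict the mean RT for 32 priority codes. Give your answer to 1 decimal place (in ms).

RT is linear in log₂ n, so two points fix the line:
  b = (1037 − 986) / (log₂ 20 − log₂ 16) = 51 / (4.3219 − 4) = 158.420 ms/bit
  a = 986 − 158.420 × 4 = 352.318 ms
Then RT(32) = 352.318 + 158.420 × log₂ 32 = 352.318 + 158.420 × 5 ≈ 1144.420 ms.

1144.4 ms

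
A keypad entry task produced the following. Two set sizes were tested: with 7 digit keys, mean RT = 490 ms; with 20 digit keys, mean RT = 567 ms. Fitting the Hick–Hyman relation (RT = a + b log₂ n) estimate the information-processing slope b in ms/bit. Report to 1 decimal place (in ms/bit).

50.8 ms/bit

The slope on a log₂ axis is (567 − 490) / (4.3219 − 2.8074) = 50.839 ms/bit.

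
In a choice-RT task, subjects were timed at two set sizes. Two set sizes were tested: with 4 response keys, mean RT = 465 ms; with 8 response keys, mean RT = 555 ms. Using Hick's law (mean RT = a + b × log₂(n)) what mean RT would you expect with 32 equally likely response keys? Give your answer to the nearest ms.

735 ms

Solve the two-equation system in a and b:
  b = (555 − 465) / (log₂ 8 − log₂ 4) = 90 / (3 − 2) = 90 ms/bit
  a = 465 − 90 × 2 = 285 ms
Then RT(32) = 285 + 90 × log₂ 32 = 285 + 90 × 5 ≈ 735.000 ms.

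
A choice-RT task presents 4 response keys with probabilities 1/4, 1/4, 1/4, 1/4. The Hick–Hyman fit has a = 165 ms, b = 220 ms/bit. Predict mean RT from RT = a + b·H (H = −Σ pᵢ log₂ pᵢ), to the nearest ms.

605 ms

Each term −pᵢ log₂ pᵢ: 0.25·2 + 0.25·2 + 0.25·2 + 0.25·2; summed, H = 2.000 bits.
Mean RT = a + bH = 165 + 220·2.000 = 605.00 ms.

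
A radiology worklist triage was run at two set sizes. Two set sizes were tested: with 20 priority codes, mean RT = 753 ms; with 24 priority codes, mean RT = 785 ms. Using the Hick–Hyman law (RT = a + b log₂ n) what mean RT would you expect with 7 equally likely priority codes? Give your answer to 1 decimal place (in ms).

Solve the two-equation system in a and b:
  b = (785 − 753) / (log₂ 24 − log₂ 20) = 32 / (4.5850 − 4.3219) = 121.657 ms/bit
  a = 753 − 121.657 × 4.3219 = 227.207 ms
Then RT(7) = 227.207 + 121.657 × log₂ 7 = 227.207 + 121.657 × 2.8074 ≈ 568.741 ms.

568.7 ms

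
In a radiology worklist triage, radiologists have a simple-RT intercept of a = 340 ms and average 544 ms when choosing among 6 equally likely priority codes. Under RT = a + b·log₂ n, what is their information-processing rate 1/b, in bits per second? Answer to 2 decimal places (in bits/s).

b = (544 − 340)/log₂ 6 = 204/2.5850 = 78.918 ms per bit = 0.07892 s/bit; the reciprocal is 12.671 bits/s.

12.67 bits/s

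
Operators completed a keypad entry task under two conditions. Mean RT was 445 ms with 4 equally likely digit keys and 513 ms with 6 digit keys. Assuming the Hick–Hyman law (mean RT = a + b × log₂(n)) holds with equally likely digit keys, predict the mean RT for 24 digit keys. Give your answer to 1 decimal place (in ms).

Solve the two-equation system in a and b:
  b = (513 − 445) / (log₂ 6 − log₂ 4) = 68 / (2.5850 − 2) = 116.247 ms/bit
  a = 445 − 116.247 × 2 = 212.506 ms
Then RT(24) = 212.506 + 116.247 × log₂ 24 = 212.506 + 116.247 × 4.5850 ≈ 745.494 ms.

745.5 ms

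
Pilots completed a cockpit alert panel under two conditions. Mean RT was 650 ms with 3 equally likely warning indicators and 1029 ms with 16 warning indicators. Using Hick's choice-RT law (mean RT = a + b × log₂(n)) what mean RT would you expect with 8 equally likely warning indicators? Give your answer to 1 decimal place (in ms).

872.1 ms

RT is linear in log₂ n, so two points fix the line:
  b = (1029 − 650) / (log₂ 16 − log₂ 3) = 379 / (4 − 1.5850) = 156.933 ms/bit
  a = 650 − 156.933 × 1.5850 = 401.266 ms
Then RT(8) = 401.266 + 156.933 × log₂ 8 = 401.266 + 156.933 × 3 ≈ 872.067 ms.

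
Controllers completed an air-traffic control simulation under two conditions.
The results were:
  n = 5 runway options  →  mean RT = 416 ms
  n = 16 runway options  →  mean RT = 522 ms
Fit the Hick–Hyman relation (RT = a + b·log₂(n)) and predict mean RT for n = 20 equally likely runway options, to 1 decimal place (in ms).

Fit slope and intercept:
  b = (522 − 416) / (log₂ 16 − log₂ 5) = 106 / (4 − 2.3219) = 63.168 ms/bit
  a = 416 − 63.168 × 2.3219 = 269.329 ms
Then RT(20) = 269.329 + 63.168 × log₂ 20 = 269.329 + 63.168 × 4.3219 ≈ 542.335 ms.

542.3 ms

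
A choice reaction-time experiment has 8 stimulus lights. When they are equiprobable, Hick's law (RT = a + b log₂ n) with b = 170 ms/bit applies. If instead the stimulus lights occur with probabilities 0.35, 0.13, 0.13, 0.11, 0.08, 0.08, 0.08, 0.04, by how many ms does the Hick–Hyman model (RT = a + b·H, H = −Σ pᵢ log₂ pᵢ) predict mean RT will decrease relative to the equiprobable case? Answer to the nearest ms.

50 ms

Equiprobable entropy H₀ = log₂ 8 = 3.0000 bits.
Skewed entropy H = −Σ pᵢ log₂ pᵢ = 2.7060 bits.
ΔRT = b·(H₀ − H) = 170 × 0.2940 = 49.99 ms.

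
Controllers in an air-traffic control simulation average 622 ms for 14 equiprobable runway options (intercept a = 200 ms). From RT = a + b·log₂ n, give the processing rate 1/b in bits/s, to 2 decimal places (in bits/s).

Choice component = 622 − 200 = 422 ms over log₂(14) = 3.8074 bits.
b = 422 / 3.8074 = 110.838 ms/bit, so 1/b = 9.022 bits/s.

9.02 bits/s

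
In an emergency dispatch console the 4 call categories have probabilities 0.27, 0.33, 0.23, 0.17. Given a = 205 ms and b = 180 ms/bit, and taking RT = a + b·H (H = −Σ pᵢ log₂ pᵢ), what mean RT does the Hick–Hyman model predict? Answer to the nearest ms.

Entropy contributions −pᵢ log₂ pᵢ: 0.5100, 0.5278, 0.4877, 0.4346; sum H = 1.9601 bits.
RT = a + bH = 205 + 180·1.9601 = 557.82 ms.

558 ms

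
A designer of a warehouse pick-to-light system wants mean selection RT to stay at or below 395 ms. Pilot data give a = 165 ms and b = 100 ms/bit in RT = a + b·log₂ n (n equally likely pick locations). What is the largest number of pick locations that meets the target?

4

Information budget: (395 − 165)/100 = 2.3000 bits, so n ≤ 2^2.3000 = 4.925 → at most 4.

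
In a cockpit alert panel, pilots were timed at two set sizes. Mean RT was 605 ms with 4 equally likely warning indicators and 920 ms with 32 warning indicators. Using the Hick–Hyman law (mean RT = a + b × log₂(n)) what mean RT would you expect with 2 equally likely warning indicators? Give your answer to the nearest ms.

Fit slope and intercept:
  b = (920 − 605) / (log₂ 32 − log₂ 4) = 315 / (5 − 2) = 105 ms/bit
  a = 605 − 105 × 2 = 395 ms
Then RT(2) = 395 + 105 × log₂ 2 = 395 + 105 × 1 ≈ 500.000 ms.

500 ms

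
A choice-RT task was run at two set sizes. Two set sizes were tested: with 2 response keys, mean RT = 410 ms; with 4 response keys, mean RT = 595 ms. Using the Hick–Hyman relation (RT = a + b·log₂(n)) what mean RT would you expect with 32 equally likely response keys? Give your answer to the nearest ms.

1150 ms

RT is linear in log₂ n, so two points fix the line:
  b = (595 − 410) / (log₂ 4 − log₂ 2) = 185 / (2 − 1) = 185 ms/bit
  a = 410 − 185 × 1 = 225 ms
Then RT(32) = 225 + 185 × log₂ 32 = 225 + 185 × 5 ≈ 1150.000 ms.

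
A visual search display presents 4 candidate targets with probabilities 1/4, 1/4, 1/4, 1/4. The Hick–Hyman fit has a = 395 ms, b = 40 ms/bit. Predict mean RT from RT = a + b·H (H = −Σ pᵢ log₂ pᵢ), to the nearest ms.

475 ms

Each term −pᵢ log₂ pᵢ: 0.25·2 + 0.25·2 + 0.25·2 + 0.25·2; summed, H = 2.000 bits.
Mean RT = a + bH = 395 + 40·2.000 = 475.00 ms.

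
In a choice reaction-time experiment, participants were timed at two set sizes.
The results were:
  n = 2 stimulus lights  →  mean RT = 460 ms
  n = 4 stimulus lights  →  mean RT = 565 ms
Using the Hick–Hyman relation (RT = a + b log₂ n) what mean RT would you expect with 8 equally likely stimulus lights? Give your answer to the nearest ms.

670 ms

With log₂ n on the abscissa the relation is linear; from the two conditions:
  b = (565 − 460) / (log₂ 4 − log₂ 2) = 105 / (2 − 1) = 105 ms/bit
  a = 460 − 105 × 1 = 355 ms
Then RT(8) = 355 + 105 × log₂ 8 = 355 + 105 × 3 ≈ 670.000 ms.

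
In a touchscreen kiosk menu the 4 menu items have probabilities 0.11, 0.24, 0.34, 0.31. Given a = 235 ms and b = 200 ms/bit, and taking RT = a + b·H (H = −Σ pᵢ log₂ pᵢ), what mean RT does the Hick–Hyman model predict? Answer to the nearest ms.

614 ms

H = 0.11·log₂(1/0.11) + 0.24·log₂(1/0.24) + 0.34·log₂(1/0.34) + 0.31·log₂(1/0.31) = 1.8974 bits.
RT = 235 + 200 × 1.8974 = 614.48 ms.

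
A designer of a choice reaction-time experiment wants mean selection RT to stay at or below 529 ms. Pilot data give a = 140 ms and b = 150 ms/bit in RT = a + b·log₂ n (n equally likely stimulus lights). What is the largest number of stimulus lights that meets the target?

150·log₂ n ≤ 529 − 140 = 389, giving log₂ n ≤ 2.5933 and n ≤ 6.035. The largest whole number is 6.

6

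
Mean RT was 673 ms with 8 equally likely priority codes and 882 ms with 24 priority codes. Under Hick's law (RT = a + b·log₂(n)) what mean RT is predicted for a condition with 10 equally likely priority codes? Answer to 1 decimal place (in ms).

715.5 ms

RT is linear in log₂ n, so two points fix the line:
  b = (882 − 673) / (log₂ 24 − log₂ 8) = 209 / (4.5850 − 3) = 131.864 ms/bit
  a = 673 − 131.864 × 3 = 277.407 ms
Then RT(10) = 277.407 + 131.864 × log₂ 10 = 277.407 + 131.864 × 3.3219 ≈ 715.451 ms.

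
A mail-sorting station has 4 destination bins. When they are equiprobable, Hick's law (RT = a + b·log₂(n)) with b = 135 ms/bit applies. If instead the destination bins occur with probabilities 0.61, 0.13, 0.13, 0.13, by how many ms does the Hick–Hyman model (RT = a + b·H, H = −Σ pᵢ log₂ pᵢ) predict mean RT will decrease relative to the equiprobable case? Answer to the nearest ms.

The RT saving is b·ΔH. Equiprobable H₀ = log₂(4) = 2.0000 bits; with the given probabilities H = 1.5829 bits.
b·(H₀ − H) = 135 × (2.0000 − 1.5829) = 56.30 ms.

56 ms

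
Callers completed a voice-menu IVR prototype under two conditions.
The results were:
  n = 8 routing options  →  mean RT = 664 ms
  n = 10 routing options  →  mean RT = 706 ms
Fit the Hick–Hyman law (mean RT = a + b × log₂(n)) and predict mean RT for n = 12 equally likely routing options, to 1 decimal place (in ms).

740.3 ms

Fit slope and intercept:
  b = (706 − 664) / (log₂ 10 − log₂ 8) = 42 / (3.3219 − 3) = 130.464 ms/bit
  a = 664 − 130.464 × 3 = 272.608 ms
Then RT(12) = 272.608 + 130.464 × log₂ 12 = 272.608 + 130.464 × 3.5850 ≈ 740.316 ms.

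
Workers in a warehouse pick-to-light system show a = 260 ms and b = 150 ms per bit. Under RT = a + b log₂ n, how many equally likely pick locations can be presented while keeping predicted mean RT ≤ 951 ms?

24

Set 260 + 150·log₂ n ≤ 951 → log₂ n ≤ (951 − 260)/150 = 4.6067.
So n ≤ 2^4.6067 = 24.364; the largest integer n is 24.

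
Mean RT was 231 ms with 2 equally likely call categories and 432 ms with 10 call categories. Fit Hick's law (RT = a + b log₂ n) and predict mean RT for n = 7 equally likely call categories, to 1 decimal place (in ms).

387.5 ms

Fit slope and intercept:
  b = (432 − 231) / (log₂ 10 − log₂ 2) = 201 / (3.3219 − 1) = 86.566 ms/bit
  a = 231 − 86.566 × 1 = 144.434 ms
Then RT(7) = 144.434 + 86.566 × log₂ 7 = 144.434 + 86.566 × 2.8074 ≈ 387.455 ms.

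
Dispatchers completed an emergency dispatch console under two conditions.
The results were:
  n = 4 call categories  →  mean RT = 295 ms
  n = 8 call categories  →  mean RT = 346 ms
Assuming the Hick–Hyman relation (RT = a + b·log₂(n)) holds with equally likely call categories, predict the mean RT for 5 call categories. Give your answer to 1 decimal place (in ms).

RT is linear in log₂ n, so two points fix the line:
  b = (346 − 295) / (log₂ 8 − log₂ 4) = 51 / (3 − 2) = 51.000 ms/bit
  a = 295 − 51.000 × 2 = 193.000 ms
Then RT(5) = 193.000 + 51.000 × log₂ 5 = 193.000 + 51.000 × 2.3219 ≈ 311.418 ms.

311.4 ms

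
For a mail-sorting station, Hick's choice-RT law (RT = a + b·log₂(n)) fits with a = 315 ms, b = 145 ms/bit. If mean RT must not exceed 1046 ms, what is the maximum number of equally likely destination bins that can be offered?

Set 315 + 145·log₂ n ≤ 1046 → log₂ n ≤ (1046 − 315)/145 = 5.0414.
So n ≤ 2^5.0414 = 32.931; the largest integer n is 32.

32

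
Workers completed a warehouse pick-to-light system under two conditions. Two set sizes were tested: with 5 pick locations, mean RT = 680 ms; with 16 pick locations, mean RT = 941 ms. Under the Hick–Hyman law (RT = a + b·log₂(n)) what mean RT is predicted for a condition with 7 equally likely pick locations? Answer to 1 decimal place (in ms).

755.5 ms

With log₂ n on the abscissa the relation is linear; from the two conditions:
  b = (941 − 680) / (log₂ 16 − log₂ 5) = 261 / (4 − 2.3219) = 155.536 ms/bit
  a = 680 − 155.536 × 2.3219 = 318.857 ms
Then RT(7) = 318.857 + 155.536 × log₂ 7 = 318.857 + 155.536 × 2.8074 ≈ 755.501 ms.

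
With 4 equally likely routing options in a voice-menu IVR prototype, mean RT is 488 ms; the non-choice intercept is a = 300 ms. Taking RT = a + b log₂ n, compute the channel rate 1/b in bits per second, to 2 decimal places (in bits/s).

b = (488 − 300)/log₂ 4 = 188/2 = 94.000 ms per bit = 0.09400 s/bit; the reciprocal is 10.638 bits/s.

10.64 bits/s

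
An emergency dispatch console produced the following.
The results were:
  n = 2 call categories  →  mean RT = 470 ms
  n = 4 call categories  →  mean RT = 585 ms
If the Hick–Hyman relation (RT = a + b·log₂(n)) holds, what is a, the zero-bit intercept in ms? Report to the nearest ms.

Slope: b = (585 − 470) / (log₂ 4 − log₂ 2) = 115/1.0000 = 115 ms/bit.
Intercept: a = 470 − 115·log₂(2) = 355.000 ms.

355 ms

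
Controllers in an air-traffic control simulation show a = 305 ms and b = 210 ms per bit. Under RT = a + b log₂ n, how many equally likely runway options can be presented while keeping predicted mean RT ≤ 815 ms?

5

Set 305 + 210·log₂ n ≤ 815 → log₂ n ≤ (815 − 305)/210 = 2.4286.
So n ≤ 2^2.4286 = 5.384; the largest integer n is 5.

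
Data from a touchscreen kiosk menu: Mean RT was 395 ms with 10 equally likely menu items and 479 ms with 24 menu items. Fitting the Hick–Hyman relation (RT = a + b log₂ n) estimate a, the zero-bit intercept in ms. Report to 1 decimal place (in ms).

174.1 ms

The slope on a log₂ axis is (479 − 395) / (4.5850 − 3.3219) = 66.507 ms/bit.
a = RT₁ − b·log₂ n₁ = 395 − 66.507 × 3.3219 = 174.070 ms.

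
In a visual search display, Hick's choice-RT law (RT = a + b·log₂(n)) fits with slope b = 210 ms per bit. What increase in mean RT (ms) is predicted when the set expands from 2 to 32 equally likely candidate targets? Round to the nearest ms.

Only the slope matters, since a is common to both: ΔRT = b·log₂(n₂/n₁).
log₂(32) − log₂(2) = log₂(32/2) = log₂(16) = 4.
ΔRT = 210 × 4.0000 = 840.000 ms.

840 ms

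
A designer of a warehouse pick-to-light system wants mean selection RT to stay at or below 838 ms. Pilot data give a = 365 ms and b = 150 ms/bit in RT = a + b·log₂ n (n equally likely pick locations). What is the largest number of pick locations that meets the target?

150·log₂ n ≤ 838 − 365 = 473, giving log₂ n ≤ 3.1533 and n ≤ 8.897. The largest whole number is 8.

8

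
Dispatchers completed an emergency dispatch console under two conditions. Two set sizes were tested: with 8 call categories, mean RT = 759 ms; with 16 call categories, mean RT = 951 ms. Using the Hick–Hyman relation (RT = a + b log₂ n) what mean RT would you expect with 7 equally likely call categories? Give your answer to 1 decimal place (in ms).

722.0 ms

Solve the two-equation system in a and b:
  b = (951 − 759) / (log₂ 16 − log₂ 8) = 192 / (4 − 3) = 192.000 ms/bit
  a = 759 − 192.000 × 3 = 183.000 ms
Then RT(7) = 183.000 + 192.000 × log₂ 7 = 183.000 + 192.000 × 2.8074 ≈ 722.012 ms.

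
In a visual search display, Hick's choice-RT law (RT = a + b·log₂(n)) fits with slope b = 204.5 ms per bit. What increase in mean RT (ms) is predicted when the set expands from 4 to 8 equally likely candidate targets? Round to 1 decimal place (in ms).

204.5 ms

The intercept a cancels: ΔRT = b·(log₂ n₂ − log₂ n₁) = b·log₂(n₂/n₁).
log₂(8) − log₂(4) = log₂(8/4) = log₂(2) = 1.
ΔRT = 204.5 × 1.0000 = 204.500 ms.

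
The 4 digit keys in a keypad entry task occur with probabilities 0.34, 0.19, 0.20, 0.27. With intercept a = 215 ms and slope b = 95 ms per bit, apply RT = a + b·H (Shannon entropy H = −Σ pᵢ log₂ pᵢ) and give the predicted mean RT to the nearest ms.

Entropy contributions −pᵢ log₂ pᵢ: 0.5292, 0.4552, 0.4644, 0.5100; sum H = 1.9588 bits.
RT = a + bH = 215 + 95·1.9588 = 401.09 ms.

401 ms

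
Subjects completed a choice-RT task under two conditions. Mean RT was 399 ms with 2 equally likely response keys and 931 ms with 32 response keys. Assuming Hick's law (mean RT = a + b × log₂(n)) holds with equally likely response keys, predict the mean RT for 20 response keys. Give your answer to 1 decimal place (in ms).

Solve the two-equation system in a and b:
  b = (931 − 399) / (log₂ 32 − log₂ 2) = 532 / (5 − 1) = 133.000 ms/bit
  a = 399 − 133.000 × 1 = 266.000 ms
Then RT(20) = 266.000 + 133.000 × log₂ 20 = 266.000 + 133.000 × 4.3219 ≈ 840.816 ms.

840.8 ms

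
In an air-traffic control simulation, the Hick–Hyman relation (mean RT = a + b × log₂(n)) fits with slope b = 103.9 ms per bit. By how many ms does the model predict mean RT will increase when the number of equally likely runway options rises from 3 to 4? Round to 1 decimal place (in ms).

43.1 ms

ΔRT = (a + b log₂ n₂) − (a + b log₂ n₁) = b·(log₂ n₂ − log₂ n₁).
log₂(4) − log₂(3) = 2 − 1.5850 = 0.4150.
ΔRT = 103.9 × 0.4150 = 43.122 ms.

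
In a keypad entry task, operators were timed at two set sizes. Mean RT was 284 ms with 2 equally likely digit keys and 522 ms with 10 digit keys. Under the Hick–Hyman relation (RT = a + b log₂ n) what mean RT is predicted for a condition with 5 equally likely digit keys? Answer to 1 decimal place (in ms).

With log₂ n on the abscissa the relation is linear; from the two conditions:
  b = (522 − 284) / (log₂ 10 − log₂ 2) = 238 / (3.3219 − 1) = 102.501 ms/bit
  a = 284 − 102.501 × 1 = 181.499 ms
Then RT(5) = 181.499 + 102.501 × log₂ 5 = 181.499 + 102.501 × 2.3219 ≈ 419.499 ms.

419.5 ms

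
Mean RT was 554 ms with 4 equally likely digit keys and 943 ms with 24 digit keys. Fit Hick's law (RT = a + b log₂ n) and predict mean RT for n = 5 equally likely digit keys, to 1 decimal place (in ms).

602.4 ms

RT is linear in log₂ n, so two points fix the line:
  b = (943 − 554) / (log₂ 24 − log₂ 4) = 389 / (4.5850 − 2) = 150.486 ms/bit
  a = 554 − 150.486 × 2 = 253.029 ms
Then RT(5) = 253.029 + 150.486 × log₂ 5 = 253.029 + 150.486 × 2.3219 ≈ 602.446 ms.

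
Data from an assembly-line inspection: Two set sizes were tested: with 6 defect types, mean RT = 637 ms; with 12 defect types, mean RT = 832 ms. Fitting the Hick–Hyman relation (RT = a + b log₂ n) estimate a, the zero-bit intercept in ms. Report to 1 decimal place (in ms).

b = (RT₂ − RT₁)/(log₂ n₂ − log₂ n₁) = (832 − 637)/(3.5850 − 2.5850) = 195.000 ms/bit.
Intercept: a = 637 − 195.000·log₂(6) = 132.932 ms.

132.9 ms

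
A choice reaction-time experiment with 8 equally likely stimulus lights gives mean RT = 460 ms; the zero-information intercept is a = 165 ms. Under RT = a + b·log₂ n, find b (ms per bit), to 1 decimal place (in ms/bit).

98.3 ms/bit

b = (460 − 165) / log₂(8) = 295 / 3 = 98.333 ms/bit.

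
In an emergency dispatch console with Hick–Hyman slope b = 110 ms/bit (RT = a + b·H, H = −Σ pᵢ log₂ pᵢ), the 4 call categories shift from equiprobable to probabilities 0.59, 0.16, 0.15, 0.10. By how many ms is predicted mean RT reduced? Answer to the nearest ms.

Equiprobable entropy H₀ = log₂ 4 = 2.0000 bits.
Skewed entropy H = −Σ pᵢ log₂ pᵢ = 1.6149 bits.
ΔRT = b·(H₀ − H) = 110 × 0.3851 = 42.36 ms.

42 ms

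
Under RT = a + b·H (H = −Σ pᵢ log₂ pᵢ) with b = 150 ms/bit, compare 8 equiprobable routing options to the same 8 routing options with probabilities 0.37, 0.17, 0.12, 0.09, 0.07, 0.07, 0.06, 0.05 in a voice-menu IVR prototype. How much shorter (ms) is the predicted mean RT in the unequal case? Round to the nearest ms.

Equiprobable entropy H₀ = log₂ 8 = 3.0000 bits.
Skewed entropy H = −Σ pᵢ log₂ pᵢ = 2.6418 bits.
ΔRT = b·(H₀ − H) = 150 × 0.3582 = 53.73 ms.

54 ms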